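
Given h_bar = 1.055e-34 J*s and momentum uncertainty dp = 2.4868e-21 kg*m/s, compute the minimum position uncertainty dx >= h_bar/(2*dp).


dx = h_bar / (2 * dp)
= 1.055e-34 / (2 * 2.4868e-21)
= 1.055e-34 / 4.9736e-21
= 2.1212e-14 m

2.1212e-14


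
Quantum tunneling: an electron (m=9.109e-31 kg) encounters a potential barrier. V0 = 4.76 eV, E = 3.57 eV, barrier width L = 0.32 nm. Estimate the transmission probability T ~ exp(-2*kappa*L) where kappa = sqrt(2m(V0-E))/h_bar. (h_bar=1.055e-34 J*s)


V0 - E = 1.19 eV = 1.9064e-19 J
kappa = sqrt(2 * m * (V0-E)) / h_bar
= sqrt(2 * 9.109e-31 * 1.9064e-19) / 1.055e-34
= 5.5860e+09 /m
2*kappa*L = 2 * 5.5860e+09 * 0.32e-9
= 3.5751
T = exp(-3.5751) = 2.801391e-02

2.801391e-02


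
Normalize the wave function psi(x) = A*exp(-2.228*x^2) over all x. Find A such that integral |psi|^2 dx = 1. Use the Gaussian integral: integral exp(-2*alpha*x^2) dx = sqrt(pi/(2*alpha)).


integral |psi|^2 dx = A^2 * sqrt(pi/(2*alpha)) = 1
A^2 = sqrt(2*alpha/pi)
= sqrt(2 * 2.228 / pi)
= 1.190961
A = sqrt(1.190961)
= 1.0913

1.0913


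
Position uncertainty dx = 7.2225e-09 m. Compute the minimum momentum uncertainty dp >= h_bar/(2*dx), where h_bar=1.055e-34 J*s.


dp = h_bar / (2 * dx)
= 1.055e-34 / (2 * 7.2225e-09)
= 1.055e-34 / 1.4445e-08
= 7.3036e-27 kg*m/s

7.3036e-27


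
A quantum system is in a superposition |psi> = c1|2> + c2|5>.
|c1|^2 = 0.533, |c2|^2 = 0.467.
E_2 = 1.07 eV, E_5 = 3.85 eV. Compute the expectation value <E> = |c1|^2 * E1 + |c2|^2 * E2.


<E> = |c1|^2 * E1 + |c2|^2 * E2
= 0.533 * 1.07 + 0.467 * 3.85
= 0.5703 + 1.798
= 2.3683 eV

2.3683


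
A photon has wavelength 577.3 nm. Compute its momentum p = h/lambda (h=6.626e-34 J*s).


p = h / lambda
= 6.626e-34 / (577.3e-9)
= 6.626e-34 / 5.7730e-07
= 1.1478e-27 kg*m/s

1.1478e-27


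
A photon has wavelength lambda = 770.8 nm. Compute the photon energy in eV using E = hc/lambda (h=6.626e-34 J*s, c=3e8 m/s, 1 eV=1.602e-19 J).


E = hc / lambda
= (6.626e-34)(3e8) / (770.8e-9)
= 1.9878e-25 / 7.7080e-07
= 2.5789e-19 J
Converting to eV: 2.5789e-19 / 1.602e-19
= 1.6098 eV

1.6098


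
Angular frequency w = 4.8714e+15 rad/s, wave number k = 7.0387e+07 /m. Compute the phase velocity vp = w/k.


vp = w / k
= 4.8714e+15 / 7.0387e+07
= 6.9209e+07 m/s

6.9209e+07


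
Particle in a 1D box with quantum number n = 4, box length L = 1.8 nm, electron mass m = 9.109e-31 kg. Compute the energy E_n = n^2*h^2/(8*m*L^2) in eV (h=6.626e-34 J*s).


E = n^2 * h^2 / (8 * m * L^2)
= 4^2 * (6.626e-34)^2 / (8 * 9.109e-31 * (1.8e-9)^2)
= 16 * 4.3904e-67 / (8 * 9.109e-31 * 3.2400e-18)
= 2.9752e-19 J
= 1.8572 eV

1.8572


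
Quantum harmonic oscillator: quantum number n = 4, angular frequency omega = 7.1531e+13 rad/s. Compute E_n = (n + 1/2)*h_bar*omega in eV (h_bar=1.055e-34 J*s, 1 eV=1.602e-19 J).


E = (n + 1/2) * h_bar * omega
= (4 + 0.5) * 1.055e-34 * 7.1531e+13
= 4.5 * 7.5465e-21
= 3.3959e-20 J
= 0.212 eV

0.212


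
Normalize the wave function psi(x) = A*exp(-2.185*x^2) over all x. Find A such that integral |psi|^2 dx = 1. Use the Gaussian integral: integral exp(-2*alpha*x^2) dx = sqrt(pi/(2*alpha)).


integral |psi|^2 dx = A^2 * sqrt(pi/(2*alpha)) = 1
A^2 = sqrt(2*alpha/pi)
= sqrt(2 * 2.185 / pi)
= 1.179413
A = sqrt(1.179413)
= 1.086

1.086


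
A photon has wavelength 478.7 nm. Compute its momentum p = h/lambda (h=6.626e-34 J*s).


p = h / lambda
= 6.626e-34 / (478.7e-9)
= 6.626e-34 / 4.7870e-07
= 1.3842e-27 kg*m/s

1.3842e-27


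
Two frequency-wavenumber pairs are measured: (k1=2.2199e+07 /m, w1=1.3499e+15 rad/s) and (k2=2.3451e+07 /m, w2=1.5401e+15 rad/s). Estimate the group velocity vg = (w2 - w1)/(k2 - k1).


vg = (w2 - w1) / (k2 - k1)
= (1.5401e+15 - 1.3499e+15) / (2.3451e+07 - 2.2199e+07)
= 1.9020e+14 / 1.2520e+06
= 1.5192e+08 m/s

1.5192e+08


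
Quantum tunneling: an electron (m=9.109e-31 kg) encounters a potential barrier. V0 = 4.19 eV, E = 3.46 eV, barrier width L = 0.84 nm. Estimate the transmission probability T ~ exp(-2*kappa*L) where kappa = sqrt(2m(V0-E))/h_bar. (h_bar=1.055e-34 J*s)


V0 - E = 0.73 eV = 1.1695e-19 J
kappa = sqrt(2 * m * (V0-E)) / h_bar
= sqrt(2 * 9.109e-31 * 1.1695e-19) / 1.055e-34
= 4.3751e+09 /m
2*kappa*L = 2 * 4.3751e+09 * 0.84e-9
= 7.3502
T = exp(-7.3502) = 6.424562e-04

6.424562e-04


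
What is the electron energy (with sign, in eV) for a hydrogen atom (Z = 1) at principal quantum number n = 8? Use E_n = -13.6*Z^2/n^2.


E_n = -13.6 * Z^2 / n^2
= -13.6 * 1^2 / 8^2
= -13.6 * 1 / 64
= -0.2125 eV

-0.2125


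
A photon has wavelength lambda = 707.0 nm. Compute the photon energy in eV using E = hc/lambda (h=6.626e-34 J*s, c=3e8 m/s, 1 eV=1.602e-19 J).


E = hc / lambda
= (6.626e-34)(3e8) / (707.0e-9)
= 1.9878e-25 / 7.0700e-07
= 2.8116e-19 J
Converting to eV: 2.8116e-19 / 1.602e-19
= 1.7551 eV

1.7551


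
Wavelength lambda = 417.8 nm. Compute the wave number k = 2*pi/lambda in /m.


k = 2 * pi / lambda
= 6.2832 / (417.8e-9)
= 6.2832 / 4.1780e-07
= 1.5039e+07 /m

1.5039e+07


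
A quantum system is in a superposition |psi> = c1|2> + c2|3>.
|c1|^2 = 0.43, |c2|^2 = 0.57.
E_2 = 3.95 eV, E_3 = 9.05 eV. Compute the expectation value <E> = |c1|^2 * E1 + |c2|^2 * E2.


<E> = |c1|^2 * E1 + |c2|^2 * E2
= 0.43 * 3.95 + 0.57 * 9.05
= 1.6985 + 5.1585
= 6.857 eV

6.857


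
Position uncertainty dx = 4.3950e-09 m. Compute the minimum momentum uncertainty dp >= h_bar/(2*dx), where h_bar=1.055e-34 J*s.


dp = h_bar / (2 * dx)
= 1.055e-34 / (2 * 4.3950e-09)
= 1.055e-34 / 8.7900e-09
= 1.2002e-26 kg*m/s

1.2002e-26


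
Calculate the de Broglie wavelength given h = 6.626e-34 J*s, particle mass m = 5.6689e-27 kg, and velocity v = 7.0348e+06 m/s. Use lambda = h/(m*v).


lambda = h / (m * v)
= 6.626e-34 / (5.6689e-27 * 7.0348e+06)
= 6.626e-34 / 3.9880e-20
= 1.6615e-14 m

1.6615e-14


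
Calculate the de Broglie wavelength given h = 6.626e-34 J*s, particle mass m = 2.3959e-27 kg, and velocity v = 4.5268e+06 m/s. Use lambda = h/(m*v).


lambda = h / (m * v)
= 6.626e-34 / (2.3959e-27 * 4.5268e+06)
= 6.626e-34 / 1.0846e-20
= 6.1093e-14 m

6.1093e-14


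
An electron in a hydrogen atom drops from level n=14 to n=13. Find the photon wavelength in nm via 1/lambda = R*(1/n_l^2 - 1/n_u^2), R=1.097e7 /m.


1/lambda = R * (1/n_l^2 - 1/n_u^2)
= 1.097e7 * (1/13^2 - 1/14^2)
= 1.097e7 * (0.005917 - 0.005102)
= 1.097e7 * 0.000815
= 8.9419e+03 /m
lambda = 1 / 8.9419e+03 = 111833.6203 nm

111833.6203


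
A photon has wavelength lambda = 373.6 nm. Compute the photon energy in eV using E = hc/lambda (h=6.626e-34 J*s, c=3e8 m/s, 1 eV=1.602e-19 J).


E = hc / lambda
= (6.626e-34)(3e8) / (373.6e-9)
= 1.9878e-25 / 3.7360e-07
= 5.3207e-19 J
Converting to eV: 5.3207e-19 / 1.602e-19
= 3.3213 eV

3.3213


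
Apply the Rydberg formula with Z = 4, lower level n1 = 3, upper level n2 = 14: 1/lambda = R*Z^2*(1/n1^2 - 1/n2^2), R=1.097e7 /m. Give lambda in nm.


1/lambda = R * Z^2 * (1/n1^2 - 1/n2^2)
= 1.097e7 * 4^2 * (1/3^2 - 1/14^2)
= 1.097e7 * 16 * (0.111111 - 0.005102)
= 1.8607e+07 /m
lambda = 1 / 1.8607e+07
= 53.744 nm

53.744


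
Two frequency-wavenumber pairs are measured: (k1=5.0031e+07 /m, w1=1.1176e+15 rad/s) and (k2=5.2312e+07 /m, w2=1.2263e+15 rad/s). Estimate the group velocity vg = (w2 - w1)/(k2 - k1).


vg = (w2 - w1) / (k2 - k1)
= (1.2263e+15 - 1.1176e+15) / (5.2312e+07 - 5.0031e+07)
= 1.0870e+14 / 2.2810e+06
= 4.7655e+07 m/s

4.7655e+07


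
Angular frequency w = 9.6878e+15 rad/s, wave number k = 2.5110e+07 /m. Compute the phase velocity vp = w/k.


vp = w / k
= 9.6878e+15 / 2.5110e+07
= 3.8581e+08 m/s

3.8581e+08


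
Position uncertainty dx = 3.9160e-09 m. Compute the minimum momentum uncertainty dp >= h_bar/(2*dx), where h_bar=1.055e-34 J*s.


dp = h_bar / (2 * dx)
= 1.055e-34 / (2 * 3.9160e-09)
= 1.055e-34 / 7.8320e-09
= 1.3470e-26 kg*m/s

1.3470e-26


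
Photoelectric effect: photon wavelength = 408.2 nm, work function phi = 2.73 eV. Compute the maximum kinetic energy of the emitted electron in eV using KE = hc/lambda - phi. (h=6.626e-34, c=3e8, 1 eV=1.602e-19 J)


E_photon = hc / lambda
= (6.626e-34)(3e8) / (408.2e-9)
= 4.8697e-19 J
= 3.0397 eV
KE = E_photon - phi
= 3.0397 - 2.73
= 0.3097 eV

0.3097


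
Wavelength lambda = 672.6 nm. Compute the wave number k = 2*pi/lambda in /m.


k = 2 * pi / lambda
= 6.2832 / (672.6e-9)
= 6.2832 / 6.7260e-07
= 9.3416e+06 /m

9.3416e+06


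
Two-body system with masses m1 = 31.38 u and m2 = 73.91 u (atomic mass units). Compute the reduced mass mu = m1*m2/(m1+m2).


mu = m1 * m2 / (m1 + m2)
= 31.38 * 73.91 / (31.38 + 73.91)
= 2319.2958 / 105.29
= 22.0277 u

22.0277


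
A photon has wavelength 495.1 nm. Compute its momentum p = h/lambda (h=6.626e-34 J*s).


p = h / lambda
= 6.626e-34 / (495.1e-9)
= 6.626e-34 / 4.9510e-07
= 1.3383e-27 kg*m/s

1.3383e-27


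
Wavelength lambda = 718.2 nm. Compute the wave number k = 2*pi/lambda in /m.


k = 2 * pi / lambda
= 6.2832 / (718.2e-9)
= 6.2832 / 7.1820e-07
= 8.7485e+06 /m

8.7485e+06


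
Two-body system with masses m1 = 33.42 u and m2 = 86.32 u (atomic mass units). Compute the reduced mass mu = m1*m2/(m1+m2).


mu = m1 * m2 / (m1 + m2)
= 33.42 * 86.32 / (33.42 + 86.32)
= 2884.8144 / 119.74
= 24.0923 u

24.0923


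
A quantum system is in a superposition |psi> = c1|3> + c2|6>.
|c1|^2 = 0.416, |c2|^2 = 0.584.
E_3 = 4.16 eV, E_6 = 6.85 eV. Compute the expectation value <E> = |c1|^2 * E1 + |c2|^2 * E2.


<E> = |c1|^2 * E1 + |c2|^2 * E2
= 0.416 * 4.16 + 0.584 * 6.85
= 1.7306 + 4.0004
= 5.731 eV

5.731


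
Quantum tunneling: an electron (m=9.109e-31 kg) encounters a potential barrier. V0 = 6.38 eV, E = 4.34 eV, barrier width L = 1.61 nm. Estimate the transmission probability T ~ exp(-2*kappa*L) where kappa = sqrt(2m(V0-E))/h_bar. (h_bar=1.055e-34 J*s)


V0 - E = 2.04 eV = 3.2681e-19 J
kappa = sqrt(2 * m * (V0-E)) / h_bar
= sqrt(2 * 9.109e-31 * 3.2681e-19) / 1.055e-34
= 7.3138e+09 /m
2*kappa*L = 2 * 7.3138e+09 * 1.61e-9
= 23.5505
T = exp(-23.5505) = 5.917640e-11

5.917640e-11


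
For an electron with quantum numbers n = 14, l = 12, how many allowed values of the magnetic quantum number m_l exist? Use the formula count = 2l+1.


m_l ranges from -l to +l in integer steps
So m_l goes from -12 to +12
Count = 2l + 1 = 2*12 + 1
= 25

25


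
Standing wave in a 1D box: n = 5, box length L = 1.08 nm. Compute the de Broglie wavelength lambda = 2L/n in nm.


lambda = 2L / n
= 2 * 1.08 / 5
= 2.16 / 5
= 0.432 nm

0.432


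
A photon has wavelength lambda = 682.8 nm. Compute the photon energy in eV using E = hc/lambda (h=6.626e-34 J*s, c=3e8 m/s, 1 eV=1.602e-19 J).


E = hc / lambda
= (6.626e-34)(3e8) / (682.8e-9)
= 1.9878e-25 / 6.8280e-07
= 2.9112e-19 J
Converting to eV: 2.9112e-19 / 1.602e-19
= 1.8173 eV

1.8173


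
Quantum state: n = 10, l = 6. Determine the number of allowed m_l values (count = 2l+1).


m_l ranges from -l to +l in integer steps
So m_l goes from -6 to +6
Count = 2l + 1 = 2*6 + 1
= 13

13


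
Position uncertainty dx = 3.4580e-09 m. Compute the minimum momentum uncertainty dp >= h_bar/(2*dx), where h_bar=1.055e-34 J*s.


dp = h_bar / (2 * dx)
= 1.055e-34 / (2 * 3.4580e-09)
= 1.055e-34 / 6.9160e-09
= 1.5254e-26 kg*m/s

1.5254e-26


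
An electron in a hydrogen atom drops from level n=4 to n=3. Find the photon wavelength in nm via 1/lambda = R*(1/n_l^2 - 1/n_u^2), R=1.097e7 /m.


1/lambda = R * (1/n_l^2 - 1/n_u^2)
= 1.097e7 * (1/3^2 - 1/4^2)
= 1.097e7 * (0.111111 - 0.0625)
= 1.097e7 * 0.048611
= 5.3326e+05 /m
lambda = 1 / 5.3326e+05 = 1875.2442 nm

1875.2442


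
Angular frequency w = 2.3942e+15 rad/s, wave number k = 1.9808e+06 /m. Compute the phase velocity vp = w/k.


vp = w / k
= 2.3942e+15 / 1.9808e+06
= 1.2087e+09 m/s

1.2087e+09


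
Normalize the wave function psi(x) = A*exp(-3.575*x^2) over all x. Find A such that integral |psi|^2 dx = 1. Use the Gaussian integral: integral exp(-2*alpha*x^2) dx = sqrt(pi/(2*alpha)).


integral |psi|^2 dx = A^2 * sqrt(pi/(2*alpha)) = 1
A^2 = sqrt(2*alpha/pi)
= sqrt(2 * 3.575 / pi)
= 1.508614
A = sqrt(1.508614)
= 1.2283

1.2283


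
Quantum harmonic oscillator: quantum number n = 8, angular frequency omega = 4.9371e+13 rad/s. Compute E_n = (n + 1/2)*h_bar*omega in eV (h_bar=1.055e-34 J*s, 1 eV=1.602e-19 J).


E = (n + 1/2) * h_bar * omega
= (8 + 0.5) * 1.055e-34 * 4.9371e+13
= 8.5 * 5.2086e-21
= 4.4273e-20 J
= 0.2764 eV

0.2764


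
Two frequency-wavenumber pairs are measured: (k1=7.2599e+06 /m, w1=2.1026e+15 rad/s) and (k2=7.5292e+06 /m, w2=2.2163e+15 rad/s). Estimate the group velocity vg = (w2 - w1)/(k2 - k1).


vg = (w2 - w1) / (k2 - k1)
= (2.2163e+15 - 2.1026e+15) / (7.5292e+06 - 7.2599e+06)
= 1.1370e+14 / 2.6930e+05
= 4.2221e+08 m/s

4.2221e+08


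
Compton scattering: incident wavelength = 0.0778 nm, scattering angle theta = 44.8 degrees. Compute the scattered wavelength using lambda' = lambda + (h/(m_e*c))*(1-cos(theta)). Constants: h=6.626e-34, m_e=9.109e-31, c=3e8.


Compton wavelength: h/(m_e*c) = 2.4247e-12 m
d_lambda = 2.4247e-12 * (1 - cos(44.8 deg))
= 2.4247e-12 * 0.290429
= 7.0421e-13 m = 0.000704 nm
lambda' = 0.0778 + 0.000704
= 0.078504 nm

0.078504


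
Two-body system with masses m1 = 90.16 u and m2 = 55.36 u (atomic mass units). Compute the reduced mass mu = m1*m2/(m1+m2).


mu = m1 * m2 / (m1 + m2)
= 90.16 * 55.36 / (90.16 + 55.36)
= 4991.2576 / 145.52
= 34.2995 u

34.2995


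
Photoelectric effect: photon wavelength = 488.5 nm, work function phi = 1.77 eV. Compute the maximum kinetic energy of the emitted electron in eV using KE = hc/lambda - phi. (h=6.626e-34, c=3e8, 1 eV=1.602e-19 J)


E_photon = hc / lambda
= (6.626e-34)(3e8) / (488.5e-9)
= 4.0692e-19 J
= 2.5401 eV
KE = E_photon - phi
= 2.5401 - 1.77
= 0.7701 eV

0.7701


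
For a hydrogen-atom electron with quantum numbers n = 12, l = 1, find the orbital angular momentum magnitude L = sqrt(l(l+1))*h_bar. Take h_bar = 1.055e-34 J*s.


L = sqrt(l*(l+1)) * h_bar
= sqrt(1 * 2) * 1.055e-34
= sqrt(2) * 1.055e-34
= 1.4142 * 1.055e-34
= 1.4920e-34 J*s

1.4920e-34


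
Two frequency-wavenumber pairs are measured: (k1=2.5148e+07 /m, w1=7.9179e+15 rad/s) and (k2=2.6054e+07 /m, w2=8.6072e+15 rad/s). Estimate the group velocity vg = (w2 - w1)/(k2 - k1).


vg = (w2 - w1) / (k2 - k1)
= (8.6072e+15 - 7.9179e+15) / (2.6054e+07 - 2.5148e+07)
= 6.8930e+14 / 9.0600e+05
= 7.6082e+08 m/s

7.6082e+08


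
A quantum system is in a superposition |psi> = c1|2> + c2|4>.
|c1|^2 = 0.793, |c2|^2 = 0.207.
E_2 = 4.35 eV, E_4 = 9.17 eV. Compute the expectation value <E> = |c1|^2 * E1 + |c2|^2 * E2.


<E> = |c1|^2 * E1 + |c2|^2 * E2
= 0.793 * 4.35 + 0.207 * 9.17
= 3.4495 + 1.8982
= 5.3477 eV

5.3477


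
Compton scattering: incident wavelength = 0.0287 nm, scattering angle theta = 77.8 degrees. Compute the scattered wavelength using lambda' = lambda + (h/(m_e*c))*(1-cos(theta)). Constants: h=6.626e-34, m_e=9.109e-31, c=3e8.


Compton wavelength: h/(m_e*c) = 2.4247e-12 m
d_lambda = 2.4247e-12 * (1 - cos(77.8 deg))
= 2.4247e-12 * 0.788675
= 1.9123e-12 m = 0.001912 nm
lambda' = 0.0287 + 0.001912
= 0.030612 nm

0.030612


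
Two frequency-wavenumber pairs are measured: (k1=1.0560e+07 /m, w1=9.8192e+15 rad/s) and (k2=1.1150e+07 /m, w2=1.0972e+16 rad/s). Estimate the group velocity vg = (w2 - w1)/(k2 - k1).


vg = (w2 - w1) / (k2 - k1)
= (1.0972e+16 - 9.8192e+15) / (1.1150e+07 - 1.0560e+07)
= 1.1528e+15 / 5.9000e+05
= 1.9539e+09 m/s

1.9539e+09


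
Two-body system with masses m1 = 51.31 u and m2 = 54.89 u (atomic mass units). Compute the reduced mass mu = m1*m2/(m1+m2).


mu = m1 * m2 / (m1 + m2)
= 51.31 * 54.89 / (51.31 + 54.89)
= 2816.4059 / 106.2
= 26.5198 u

26.5198


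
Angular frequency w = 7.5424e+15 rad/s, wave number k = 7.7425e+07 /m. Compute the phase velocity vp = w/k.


vp = w / k
= 7.5424e+15 / 7.7425e+07
= 9.7416e+07 m/s

9.7416e+07


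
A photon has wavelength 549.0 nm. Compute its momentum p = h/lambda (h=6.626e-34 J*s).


p = h / lambda
= 6.626e-34 / (549.0e-9)
= 6.626e-34 / 5.4900e-07
= 1.2069e-27 kg*m/s

1.2069e-27


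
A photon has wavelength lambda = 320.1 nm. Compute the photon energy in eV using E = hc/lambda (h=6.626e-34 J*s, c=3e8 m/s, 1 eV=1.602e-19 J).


E = hc / lambda
= (6.626e-34)(3e8) / (320.1e-9)
= 1.9878e-25 / 3.2010e-07
= 6.2099e-19 J
Converting to eV: 6.2099e-19 / 1.602e-19
= 3.8764 eV

3.8764


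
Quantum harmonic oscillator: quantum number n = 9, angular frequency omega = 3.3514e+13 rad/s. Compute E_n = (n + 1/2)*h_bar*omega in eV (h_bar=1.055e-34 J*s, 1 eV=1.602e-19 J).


E = (n + 1/2) * h_bar * omega
= (9 + 0.5) * 1.055e-34 * 3.3514e+13
= 9.5 * 3.5357e-21
= 3.3589e-20 J
= 0.2097 eV

0.2097


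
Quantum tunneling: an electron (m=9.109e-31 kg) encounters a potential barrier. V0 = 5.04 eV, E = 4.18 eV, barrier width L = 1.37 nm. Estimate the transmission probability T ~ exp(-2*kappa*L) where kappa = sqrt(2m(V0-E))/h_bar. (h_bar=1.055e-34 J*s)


V0 - E = 0.86 eV = 1.3777e-19 J
kappa = sqrt(2 * m * (V0-E)) / h_bar
= sqrt(2 * 9.109e-31 * 1.3777e-19) / 1.055e-34
= 4.7487e+09 /m
2*kappa*L = 2 * 4.7487e+09 * 1.37e-9
= 13.0115
T = exp(-13.0115) = 2.234380e-06

2.234380e-06


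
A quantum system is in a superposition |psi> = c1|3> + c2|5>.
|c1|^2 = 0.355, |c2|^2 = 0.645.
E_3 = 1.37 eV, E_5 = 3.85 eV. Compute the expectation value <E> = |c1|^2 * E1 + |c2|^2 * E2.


<E> = |c1|^2 * E1 + |c2|^2 * E2
= 0.355 * 1.37 + 0.645 * 3.85
= 0.4864 + 2.4832
= 2.9696 eV

2.9696


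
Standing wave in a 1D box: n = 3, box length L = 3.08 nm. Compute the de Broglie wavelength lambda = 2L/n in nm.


lambda = 2L / n
= 2 * 3.08 / 3
= 6.16 / 3
= 2.0533 nm

2.0533


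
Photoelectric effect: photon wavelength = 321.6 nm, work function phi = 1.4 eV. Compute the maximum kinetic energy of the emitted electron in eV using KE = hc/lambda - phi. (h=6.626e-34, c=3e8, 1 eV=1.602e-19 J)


E_photon = hc / lambda
= (6.626e-34)(3e8) / (321.6e-9)
= 6.1810e-19 J
= 3.8583 eV
KE = E_photon - phi
= 3.8583 - 1.4
= 2.4583 eV

2.4583


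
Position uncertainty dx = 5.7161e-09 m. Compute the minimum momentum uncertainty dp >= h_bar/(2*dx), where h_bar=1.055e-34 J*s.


dp = h_bar / (2 * dx)
= 1.055e-34 / (2 * 5.7161e-09)
= 1.055e-34 / 1.1432e-08
= 9.2283e-27 kg*m/s

9.2283e-27


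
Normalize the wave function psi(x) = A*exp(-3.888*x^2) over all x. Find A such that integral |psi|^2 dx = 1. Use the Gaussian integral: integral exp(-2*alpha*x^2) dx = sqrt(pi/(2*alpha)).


integral |psi|^2 dx = A^2 * sqrt(pi/(2*alpha)) = 1
A^2 = sqrt(2*alpha/pi)
= sqrt(2 * 3.888 / pi)
= 1.57327
A = sqrt(1.57327)
= 1.2543

1.2543


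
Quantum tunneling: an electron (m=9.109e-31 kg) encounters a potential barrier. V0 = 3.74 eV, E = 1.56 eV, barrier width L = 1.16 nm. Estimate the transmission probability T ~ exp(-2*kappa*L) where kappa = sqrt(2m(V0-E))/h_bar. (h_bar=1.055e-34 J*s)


V0 - E = 2.18 eV = 3.4924e-19 J
kappa = sqrt(2 * m * (V0-E)) / h_bar
= sqrt(2 * 9.109e-31 * 3.4924e-19) / 1.055e-34
= 7.5606e+09 /m
2*kappa*L = 2 * 7.5606e+09 * 1.16e-9
= 17.5406
T = exp(-17.5406) = 2.411004e-08

2.411004e-08


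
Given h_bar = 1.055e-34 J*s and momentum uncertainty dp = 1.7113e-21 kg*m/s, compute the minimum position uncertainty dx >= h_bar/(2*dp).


dx = h_bar / (2 * dp)
= 1.055e-34 / (2 * 1.7113e-21)
= 1.055e-34 / 3.4226e-21
= 3.0825e-14 m

3.0825e-14


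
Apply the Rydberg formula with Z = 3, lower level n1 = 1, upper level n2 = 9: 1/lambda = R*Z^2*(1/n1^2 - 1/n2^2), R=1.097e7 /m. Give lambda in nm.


1/lambda = R * Z^2 * (1/n1^2 - 1/n2^2)
= 1.097e7 * 3^2 * (1/1^2 - 1/9^2)
= 1.097e7 * 9 * (1.0 - 0.012346)
= 9.7511e+07 /m
lambda = 1 / 9.7511e+07
= 10.2552 nm

10.2552


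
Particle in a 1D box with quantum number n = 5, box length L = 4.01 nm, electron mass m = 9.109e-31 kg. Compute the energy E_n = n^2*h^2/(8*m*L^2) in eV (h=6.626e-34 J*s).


E = n^2 * h^2 / (8 * m * L^2)
= 5^2 * (6.626e-34)^2 / (8 * 9.109e-31 * (4.01e-9)^2)
= 25 * 4.3904e-67 / (8 * 9.109e-31 * 1.6080e-17)
= 9.3668e-20 J
= 0.5847 eV

0.5847


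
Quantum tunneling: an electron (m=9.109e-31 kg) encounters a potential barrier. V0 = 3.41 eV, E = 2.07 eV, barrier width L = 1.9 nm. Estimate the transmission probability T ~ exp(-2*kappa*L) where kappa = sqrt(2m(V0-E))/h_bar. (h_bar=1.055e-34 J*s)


V0 - E = 1.34 eV = 2.1467e-19 J
kappa = sqrt(2 * m * (V0-E)) / h_bar
= sqrt(2 * 9.109e-31 * 2.1467e-19) / 1.055e-34
= 5.9276e+09 /m
2*kappa*L = 2 * 5.9276e+09 * 1.9e-9
= 22.525
T = exp(-22.525) = 1.650096e-10

1.650096e-10


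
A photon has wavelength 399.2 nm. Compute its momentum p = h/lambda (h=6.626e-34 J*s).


p = h / lambda
= 6.626e-34 / (399.2e-9)
= 6.626e-34 / 3.9920e-07
= 1.6598e-27 kg*m/s

1.6598e-27


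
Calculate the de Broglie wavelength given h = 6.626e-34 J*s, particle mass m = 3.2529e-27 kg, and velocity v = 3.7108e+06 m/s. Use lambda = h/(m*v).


lambda = h / (m * v)
= 6.626e-34 / (3.2529e-27 * 3.7108e+06)
= 6.626e-34 / 1.2071e-20
= 5.4893e-14 m

5.4893e-14


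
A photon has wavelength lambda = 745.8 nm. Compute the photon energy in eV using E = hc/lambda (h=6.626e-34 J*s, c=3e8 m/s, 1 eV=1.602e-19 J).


E = hc / lambda
= (6.626e-34)(3e8) / (745.8e-9)
= 1.9878e-25 / 7.4580e-07
= 2.6653e-19 J
Converting to eV: 2.6653e-19 / 1.602e-19
= 1.6637 eV

1.6637


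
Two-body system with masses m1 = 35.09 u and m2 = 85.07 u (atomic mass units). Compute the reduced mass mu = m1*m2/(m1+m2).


mu = m1 * m2 / (m1 + m2)
= 35.09 * 85.07 / (35.09 + 85.07)
= 2985.1063 / 120.16
= 24.8428 u

24.8428


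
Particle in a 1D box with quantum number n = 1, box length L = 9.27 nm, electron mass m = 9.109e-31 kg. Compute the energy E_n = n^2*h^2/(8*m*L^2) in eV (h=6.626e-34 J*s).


E = n^2 * h^2 / (8 * m * L^2)
= 1^2 * (6.626e-34)^2 / (8 * 9.109e-31 * (9.27e-9)^2)
= 1 * 4.3904e-67 / (8 * 9.109e-31 * 8.5933e-17)
= 7.0110e-22 J
= 0.0044 eV

0.0044


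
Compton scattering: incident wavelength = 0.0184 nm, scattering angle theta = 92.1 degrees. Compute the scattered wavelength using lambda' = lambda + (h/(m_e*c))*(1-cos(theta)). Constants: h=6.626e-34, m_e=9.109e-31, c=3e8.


Compton wavelength: h/(m_e*c) = 2.4247e-12 m
d_lambda = 2.4247e-12 * (1 - cos(92.1 deg))
= 2.4247e-12 * 1.036644
= 2.5136e-12 m = 0.002514 nm
lambda' = 0.0184 + 0.002514
= 0.020914 nm

0.020914


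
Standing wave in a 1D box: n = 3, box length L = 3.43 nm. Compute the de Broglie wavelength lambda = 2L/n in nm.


lambda = 2L / n
= 2 * 3.43 / 3
= 6.86 / 3
= 2.2867 nm

2.2867


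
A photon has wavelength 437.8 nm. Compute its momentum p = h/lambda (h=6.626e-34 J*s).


p = h / lambda
= 6.626e-34 / (437.8e-9)
= 6.626e-34 / 4.3780e-07
= 1.5135e-27 kg*m/s

1.5135e-27


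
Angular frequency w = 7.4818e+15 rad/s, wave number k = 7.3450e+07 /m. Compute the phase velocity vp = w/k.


vp = w / k
= 7.4818e+15 / 7.3450e+07
= 1.0186e+08 m/s

1.0186e+08


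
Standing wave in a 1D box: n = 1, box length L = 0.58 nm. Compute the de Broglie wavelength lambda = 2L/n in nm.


lambda = 2L / n
= 2 * 0.58 / 1
= 1.16 / 1
= 1.16 nm

1.16


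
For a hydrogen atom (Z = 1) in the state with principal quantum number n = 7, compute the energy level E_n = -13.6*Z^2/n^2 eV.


E_n = -13.6 * Z^2 / n^2
= -13.6 * 1^2 / 7^2
= -13.6 * 1 / 49
= -0.2776 eV

-0.2776


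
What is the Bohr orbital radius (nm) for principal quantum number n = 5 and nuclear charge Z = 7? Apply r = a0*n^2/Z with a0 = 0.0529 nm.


r = a0 * n^2 / Z
= 0.0529 * 5^2 / 7
= 0.0529 * 25 / 7
= 0.1889 nm

0.1889


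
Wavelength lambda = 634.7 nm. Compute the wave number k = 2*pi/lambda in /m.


k = 2 * pi / lambda
= 6.2832 / (634.7e-9)
= 6.2832 / 6.3470e-07
= 9.8995e+06 /m

9.8995e+06


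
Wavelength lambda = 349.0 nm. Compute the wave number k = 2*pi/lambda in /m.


k = 2 * pi / lambda
= 6.2832 / (349.0e-9)
= 6.2832 / 3.4900e-07
= 1.8003e+07 /m

1.8003e+07


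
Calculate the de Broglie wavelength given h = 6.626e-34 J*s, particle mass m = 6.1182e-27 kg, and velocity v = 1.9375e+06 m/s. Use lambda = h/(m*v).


lambda = h / (m * v)
= 6.626e-34 / (6.1182e-27 * 1.9375e+06)
= 6.626e-34 / 1.1854e-20
= 5.5897e-14 m

5.5897e-14


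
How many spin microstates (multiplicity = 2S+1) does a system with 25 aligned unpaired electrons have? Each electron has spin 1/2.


Total spin S = N * (1/2) = 25 * 0.5 = 12.5
Spin multiplicity = 2S + 1
= 2 * 12.5 + 1
= 26

26


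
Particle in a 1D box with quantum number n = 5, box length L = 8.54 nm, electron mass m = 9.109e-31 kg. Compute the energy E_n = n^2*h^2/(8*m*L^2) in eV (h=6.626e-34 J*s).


E = n^2 * h^2 / (8 * m * L^2)
= 5^2 * (6.626e-34)^2 / (8 * 9.109e-31 * (8.54e-9)^2)
= 25 * 4.3904e-67 / (8 * 9.109e-31 * 7.2932e-17)
= 2.0652e-20 J
= 0.1289 eV

0.1289


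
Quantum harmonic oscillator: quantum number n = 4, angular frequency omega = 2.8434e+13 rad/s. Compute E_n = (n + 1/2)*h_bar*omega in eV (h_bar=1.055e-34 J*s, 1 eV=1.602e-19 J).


E = (n + 1/2) * h_bar * omega
= (4 + 0.5) * 1.055e-34 * 2.8434e+13
= 4.5 * 2.9998e-21
= 1.3499e-20 J
= 0.0843 eV

0.0843


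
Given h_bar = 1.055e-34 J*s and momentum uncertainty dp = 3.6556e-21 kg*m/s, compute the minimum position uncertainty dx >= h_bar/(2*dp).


dx = h_bar / (2 * dp)
= 1.055e-34 / (2 * 3.6556e-21)
= 1.055e-34 / 7.3112e-21
= 1.4430e-14 m

1.4430e-14


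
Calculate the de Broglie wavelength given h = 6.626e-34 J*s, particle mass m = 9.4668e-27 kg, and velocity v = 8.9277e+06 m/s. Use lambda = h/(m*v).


lambda = h / (m * v)
= 6.626e-34 / (9.4668e-27 * 8.9277e+06)
= 6.626e-34 / 8.4517e-20
= 7.8399e-15 m

7.8399e-15


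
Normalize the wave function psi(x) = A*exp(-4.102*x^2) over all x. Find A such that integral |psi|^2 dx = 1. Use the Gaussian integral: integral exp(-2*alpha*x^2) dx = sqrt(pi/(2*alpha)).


integral |psi|^2 dx = A^2 * sqrt(pi/(2*alpha)) = 1
A^2 = sqrt(2*alpha/pi)
= sqrt(2 * 4.102 / pi)
= 1.615987
A = sqrt(1.615987)
= 1.2712

1.2712


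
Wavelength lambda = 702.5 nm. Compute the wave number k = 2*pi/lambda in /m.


k = 2 * pi / lambda
= 6.2832 / (702.5e-9)
= 6.2832 / 7.0250e-07
= 8.9440e+06 /m

8.9440e+06


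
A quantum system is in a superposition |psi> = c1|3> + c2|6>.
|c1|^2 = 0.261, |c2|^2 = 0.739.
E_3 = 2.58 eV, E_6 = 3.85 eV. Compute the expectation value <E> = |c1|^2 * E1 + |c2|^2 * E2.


<E> = |c1|^2 * E1 + |c2|^2 * E2
= 0.261 * 2.58 + 0.739 * 3.85
= 0.6734 + 2.8451
= 3.5185 eV

3.5185


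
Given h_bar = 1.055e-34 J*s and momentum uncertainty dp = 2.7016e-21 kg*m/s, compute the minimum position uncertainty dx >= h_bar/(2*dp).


dx = h_bar / (2 * dp)
= 1.055e-34 / (2 * 2.7016e-21)
= 1.055e-34 / 5.4032e-21
= 1.9525e-14 m

1.9525e-14


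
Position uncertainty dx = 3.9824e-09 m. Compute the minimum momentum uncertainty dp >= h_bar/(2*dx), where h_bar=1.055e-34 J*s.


dp = h_bar / (2 * dx)
= 1.055e-34 / (2 * 3.9824e-09)
= 1.055e-34 / 7.9648e-09
= 1.3246e-26 kg*m/s

1.3246e-26


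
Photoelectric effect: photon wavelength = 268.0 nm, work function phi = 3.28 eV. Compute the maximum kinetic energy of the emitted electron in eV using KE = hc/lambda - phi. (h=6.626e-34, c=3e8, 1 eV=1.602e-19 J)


E_photon = hc / lambda
= (6.626e-34)(3e8) / (268.0e-9)
= 7.4172e-19 J
= 4.6299 eV
KE = E_photon - phi
= 4.6299 - 3.28
= 1.3499 eV

1.3499


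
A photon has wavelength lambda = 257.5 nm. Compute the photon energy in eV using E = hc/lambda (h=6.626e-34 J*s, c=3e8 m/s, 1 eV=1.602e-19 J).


E = hc / lambda
= (6.626e-34)(3e8) / (257.5e-9)
= 1.9878e-25 / 2.5750e-07
= 7.7196e-19 J
Converting to eV: 7.7196e-19 / 1.602e-19
= 4.8187 eV

4.8187


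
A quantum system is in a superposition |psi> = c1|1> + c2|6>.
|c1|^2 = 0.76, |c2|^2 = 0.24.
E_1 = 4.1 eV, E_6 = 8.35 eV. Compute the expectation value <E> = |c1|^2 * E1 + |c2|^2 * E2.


<E> = |c1|^2 * E1 + |c2|^2 * E2
= 0.76 * 4.1 + 0.24 * 8.35
= 3.116 + 2.004
= 5.12 eV

5.12


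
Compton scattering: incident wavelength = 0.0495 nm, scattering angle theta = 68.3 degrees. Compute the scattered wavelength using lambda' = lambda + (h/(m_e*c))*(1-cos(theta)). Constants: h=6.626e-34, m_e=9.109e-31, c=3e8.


Compton wavelength: h/(m_e*c) = 2.4247e-12 m
d_lambda = 2.4247e-12 * (1 - cos(68.3 deg))
= 2.4247e-12 * 0.630253
= 1.5282e-12 m = 0.001528 nm
lambda' = 0.0495 + 0.001528
= 0.051028 nm

0.051028


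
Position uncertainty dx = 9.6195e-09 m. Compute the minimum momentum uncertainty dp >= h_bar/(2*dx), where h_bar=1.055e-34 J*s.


dp = h_bar / (2 * dx)
= 1.055e-34 / (2 * 9.6195e-09)
= 1.055e-34 / 1.9239e-08
= 5.4837e-27 kg*m/s

5.4837e-27


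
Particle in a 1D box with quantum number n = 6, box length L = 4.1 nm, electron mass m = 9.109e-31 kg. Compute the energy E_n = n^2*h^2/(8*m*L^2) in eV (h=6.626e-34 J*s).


E = n^2 * h^2 / (8 * m * L^2)
= 6^2 * (6.626e-34)^2 / (8 * 9.109e-31 * (4.1e-9)^2)
= 36 * 4.3904e-67 / (8 * 9.109e-31 * 1.6810e-17)
= 1.2903e-19 J
= 0.8054 eV

0.8054


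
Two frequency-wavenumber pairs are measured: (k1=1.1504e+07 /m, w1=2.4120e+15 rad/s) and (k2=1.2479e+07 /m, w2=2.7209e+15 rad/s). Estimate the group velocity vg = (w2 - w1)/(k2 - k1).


vg = (w2 - w1) / (k2 - k1)
= (2.7209e+15 - 2.4120e+15) / (1.2479e+07 - 1.1504e+07)
= 3.0890e+14 / 9.7500e+05
= 3.1682e+08 m/s

3.1682e+08


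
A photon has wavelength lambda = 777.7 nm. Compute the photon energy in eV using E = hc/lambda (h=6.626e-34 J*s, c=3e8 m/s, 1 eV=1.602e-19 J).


E = hc / lambda
= (6.626e-34)(3e8) / (777.7e-9)
= 1.9878e-25 / 7.7770e-07
= 2.5560e-19 J
Converting to eV: 2.5560e-19 / 1.602e-19
= 1.5955 eV

1.5955


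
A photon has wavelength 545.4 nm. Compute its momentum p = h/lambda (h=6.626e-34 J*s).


p = h / lambda
= 6.626e-34 / (545.4e-9)
= 6.626e-34 / 5.4540e-07
= 1.2149e-27 kg*m/s

1.2149e-27


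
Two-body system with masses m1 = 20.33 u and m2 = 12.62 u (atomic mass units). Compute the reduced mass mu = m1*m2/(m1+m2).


mu = m1 * m2 / (m1 + m2)
= 20.33 * 12.62 / (20.33 + 12.62)
= 256.5646 / 32.95
= 7.7865 u

7.7865


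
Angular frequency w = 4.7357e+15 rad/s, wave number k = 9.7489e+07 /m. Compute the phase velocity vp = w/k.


vp = w / k
= 4.7357e+15 / 9.7489e+07
= 4.8577e+07 m/s

4.8577e+07


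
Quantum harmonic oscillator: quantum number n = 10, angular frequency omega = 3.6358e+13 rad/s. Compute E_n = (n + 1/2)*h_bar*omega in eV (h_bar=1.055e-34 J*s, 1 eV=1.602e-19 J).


E = (n + 1/2) * h_bar * omega
= (10 + 0.5) * 1.055e-34 * 3.6358e+13
= 10.5 * 3.8358e-21
= 4.0276e-20 J
= 0.2514 eV

0.2514


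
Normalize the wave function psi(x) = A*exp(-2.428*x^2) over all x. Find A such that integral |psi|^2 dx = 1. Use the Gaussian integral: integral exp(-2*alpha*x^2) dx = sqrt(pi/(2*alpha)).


integral |psi|^2 dx = A^2 * sqrt(pi/(2*alpha)) = 1
A^2 = sqrt(2*alpha/pi)
= sqrt(2 * 2.428 / pi)
= 1.243267
A = sqrt(1.243267)
= 1.115

1.115


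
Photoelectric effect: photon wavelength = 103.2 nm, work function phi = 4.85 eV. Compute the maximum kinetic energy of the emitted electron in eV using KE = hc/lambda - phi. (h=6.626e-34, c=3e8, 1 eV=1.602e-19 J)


E_photon = hc / lambda
= (6.626e-34)(3e8) / (103.2e-9)
= 1.9262e-18 J
= 12.0235 eV
KE = E_photon - phi
= 12.0235 - 4.85
= 7.1735 eV

7.1735


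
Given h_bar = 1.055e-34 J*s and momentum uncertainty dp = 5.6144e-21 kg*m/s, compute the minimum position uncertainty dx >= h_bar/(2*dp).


dx = h_bar / (2 * dp)
= 1.055e-34 / (2 * 5.6144e-21)
= 1.055e-34 / 1.1229e-20
= 9.3955e-15 m

9.3955e-15


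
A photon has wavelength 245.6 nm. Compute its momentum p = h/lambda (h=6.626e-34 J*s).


p = h / lambda
= 6.626e-34 / (245.6e-9)
= 6.626e-34 / 2.4560e-07
= 2.6979e-27 kg*m/s

2.6979e-27


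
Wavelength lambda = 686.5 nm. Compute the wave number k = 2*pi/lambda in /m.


k = 2 * pi / lambda
= 6.2832 / (686.5e-9)
= 6.2832 / 6.8650e-07
= 9.1525e+06 /m

9.1525e+06


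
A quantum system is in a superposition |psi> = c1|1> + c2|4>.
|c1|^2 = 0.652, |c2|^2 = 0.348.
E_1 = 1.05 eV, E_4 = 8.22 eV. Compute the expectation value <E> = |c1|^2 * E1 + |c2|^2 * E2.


<E> = |c1|^2 * E1 + |c2|^2 * E2
= 0.652 * 1.05 + 0.348 * 8.22
= 0.6846 + 2.8606
= 3.5452 eV

3.5452


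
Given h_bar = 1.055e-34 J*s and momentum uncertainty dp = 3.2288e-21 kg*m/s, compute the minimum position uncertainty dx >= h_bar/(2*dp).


dx = h_bar / (2 * dp)
= 1.055e-34 / (2 * 3.2288e-21)
= 1.055e-34 / 6.4576e-21
= 1.6337e-14 m

1.6337e-14


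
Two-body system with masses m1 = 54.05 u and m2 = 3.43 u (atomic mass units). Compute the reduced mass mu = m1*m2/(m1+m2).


mu = m1 * m2 / (m1 + m2)
= 54.05 * 3.43 / (54.05 + 3.43)
= 185.3915 / 57.48
= 3.2253 u

3.2253


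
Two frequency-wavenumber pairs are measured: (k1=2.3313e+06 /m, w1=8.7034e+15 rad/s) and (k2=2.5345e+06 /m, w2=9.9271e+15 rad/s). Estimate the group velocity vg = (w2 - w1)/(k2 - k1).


vg = (w2 - w1) / (k2 - k1)
= (9.9271e+15 - 8.7034e+15) / (2.5345e+06 - 2.3313e+06)
= 1.2237e+15 / 2.0320e+05
= 6.0221e+09 m/s

6.0221e+09


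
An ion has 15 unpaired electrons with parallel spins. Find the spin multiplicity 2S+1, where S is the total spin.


Total spin S = N * (1/2) = 15 * 0.5 = 7.5
Spin multiplicity = 2S + 1
= 2 * 7.5 + 1
= 16

16


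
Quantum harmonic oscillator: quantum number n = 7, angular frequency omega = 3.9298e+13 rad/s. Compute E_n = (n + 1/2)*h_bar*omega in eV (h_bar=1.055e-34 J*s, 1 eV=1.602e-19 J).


E = (n + 1/2) * h_bar * omega
= (7 + 0.5) * 1.055e-34 * 3.9298e+13
= 7.5 * 4.1459e-21
= 3.1095e-20 J
= 0.1941 eV

0.1941


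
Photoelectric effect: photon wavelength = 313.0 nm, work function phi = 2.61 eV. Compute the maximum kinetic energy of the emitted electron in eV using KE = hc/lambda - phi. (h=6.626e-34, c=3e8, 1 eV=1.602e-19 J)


E_photon = hc / lambda
= (6.626e-34)(3e8) / (313.0e-9)
= 6.3508e-19 J
= 3.9643 eV
KE = E_photon - phi
= 3.9643 - 2.61
= 1.3543 eV

1.3543


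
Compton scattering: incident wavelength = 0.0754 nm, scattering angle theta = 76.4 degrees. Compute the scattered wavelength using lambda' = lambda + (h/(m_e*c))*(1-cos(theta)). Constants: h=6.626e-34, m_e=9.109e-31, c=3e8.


Compton wavelength: h/(m_e*c) = 2.4247e-12 m
d_lambda = 2.4247e-12 * (1 - cos(76.4 deg))
= 2.4247e-12 * 0.764858
= 1.8546e-12 m = 0.001855 nm
lambda' = 0.0754 + 0.001855
= 0.077255 nm

0.077255


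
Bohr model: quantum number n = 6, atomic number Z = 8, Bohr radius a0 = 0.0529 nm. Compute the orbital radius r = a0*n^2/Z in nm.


r = a0 * n^2 / Z
= 0.0529 * 6^2 / 8
= 0.0529 * 36 / 8
= 0.2381 nm

0.2381


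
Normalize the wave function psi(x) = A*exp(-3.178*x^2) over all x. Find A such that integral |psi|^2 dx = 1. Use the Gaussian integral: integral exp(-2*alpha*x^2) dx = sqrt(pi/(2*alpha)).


integral |psi|^2 dx = A^2 * sqrt(pi/(2*alpha)) = 1
A^2 = sqrt(2*alpha/pi)
= sqrt(2 * 3.178 / pi)
= 1.422384
A = sqrt(1.422384)
= 1.1926

1.1926


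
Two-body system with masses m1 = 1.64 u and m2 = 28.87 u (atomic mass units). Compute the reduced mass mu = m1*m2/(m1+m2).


mu = m1 * m2 / (m1 + m2)
= 1.64 * 28.87 / (1.64 + 28.87)
= 47.3468 / 30.51
= 1.5518 u

1.5518


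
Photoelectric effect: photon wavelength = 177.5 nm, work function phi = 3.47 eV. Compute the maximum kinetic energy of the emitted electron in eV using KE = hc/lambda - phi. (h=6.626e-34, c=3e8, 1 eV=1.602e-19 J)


E_photon = hc / lambda
= (6.626e-34)(3e8) / (177.5e-9)
= 1.1199e-18 J
= 6.9906 eV
KE = E_photon - phi
= 6.9906 - 3.47
= 3.5206 eV

3.5206


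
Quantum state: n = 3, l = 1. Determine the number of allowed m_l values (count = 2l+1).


m_l ranges from -l to +l in integer steps
So m_l goes from -1 to +1
Count = 2l + 1 = 2*1 + 1
= 3

3


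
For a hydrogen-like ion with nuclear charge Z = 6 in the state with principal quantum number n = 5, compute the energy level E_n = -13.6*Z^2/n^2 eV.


E_n = -13.6 * Z^2 / n^2
= -13.6 * 6^2 / 5^2
= -13.6 * 36 / 25
= -19.584 eV

-19.584


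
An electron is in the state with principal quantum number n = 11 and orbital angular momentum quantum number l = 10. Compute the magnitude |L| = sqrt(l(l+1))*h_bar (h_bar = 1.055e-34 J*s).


L = sqrt(l*(l+1)) * h_bar
= sqrt(10 * 11) * 1.055e-34
= sqrt(110) * 1.055e-34
= 10.4881 * 1.055e-34
= 1.1065e-33 J*s

1.1065e-33


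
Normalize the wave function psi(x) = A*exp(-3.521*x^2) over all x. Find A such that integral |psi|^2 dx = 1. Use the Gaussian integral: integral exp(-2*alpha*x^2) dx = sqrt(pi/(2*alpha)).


integral |psi|^2 dx = A^2 * sqrt(pi/(2*alpha)) = 1
A^2 = sqrt(2*alpha/pi)
= sqrt(2 * 3.521 / pi)
= 1.497177
A = sqrt(1.497177)
= 1.2236

1.2236


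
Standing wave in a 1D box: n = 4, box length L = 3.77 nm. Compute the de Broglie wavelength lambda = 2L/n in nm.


lambda = 2L / n
= 2 * 3.77 / 4
= 7.54 / 4
= 1.885 nm

1.885


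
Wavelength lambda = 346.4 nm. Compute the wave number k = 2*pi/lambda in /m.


k = 2 * pi / lambda
= 6.2832 / (346.4e-9)
= 6.2832 / 3.4640e-07
= 1.8139e+07 /m

1.8139e+07


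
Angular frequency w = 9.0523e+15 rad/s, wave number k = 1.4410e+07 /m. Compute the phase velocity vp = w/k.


vp = w / k
= 9.0523e+15 / 1.4410e+07
= 6.2820e+08 m/s

6.2820e+08


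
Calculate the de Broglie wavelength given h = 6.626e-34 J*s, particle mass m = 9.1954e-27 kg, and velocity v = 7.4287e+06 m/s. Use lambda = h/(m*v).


lambda = h / (m * v)
= 6.626e-34 / (9.1954e-27 * 7.4287e+06)
= 6.626e-34 / 6.8310e-20
= 9.6999e-15 m

9.6999e-15


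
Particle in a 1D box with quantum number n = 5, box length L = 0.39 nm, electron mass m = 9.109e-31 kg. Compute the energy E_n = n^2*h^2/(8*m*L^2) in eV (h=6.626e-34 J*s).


E = n^2 * h^2 / (8 * m * L^2)
= 5^2 * (6.626e-34)^2 / (8 * 9.109e-31 * (0.39e-9)^2)
= 25 * 4.3904e-67 / (8 * 9.109e-31 * 1.5210e-19)
= 9.9027e-18 J
= 61.8145 eV

61.8145


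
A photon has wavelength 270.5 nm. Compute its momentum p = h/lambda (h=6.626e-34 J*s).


p = h / lambda
= 6.626e-34 / (270.5e-9)
= 6.626e-34 / 2.7050e-07
= 2.4495e-27 kg*m/s

2.4495e-27


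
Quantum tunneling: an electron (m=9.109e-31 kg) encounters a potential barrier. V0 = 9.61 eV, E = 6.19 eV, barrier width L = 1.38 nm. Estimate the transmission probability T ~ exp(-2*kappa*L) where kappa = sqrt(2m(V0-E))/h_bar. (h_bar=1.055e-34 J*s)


V0 - E = 3.42 eV = 5.4788e-19 J
kappa = sqrt(2 * m * (V0-E)) / h_bar
= sqrt(2 * 9.109e-31 * 5.4788e-19) / 1.055e-34
= 9.4698e+09 /m
2*kappa*L = 2 * 9.4698e+09 * 1.38e-9
= 26.1367
T = exp(-26.1367) = 4.456169e-12

4.456169e-12


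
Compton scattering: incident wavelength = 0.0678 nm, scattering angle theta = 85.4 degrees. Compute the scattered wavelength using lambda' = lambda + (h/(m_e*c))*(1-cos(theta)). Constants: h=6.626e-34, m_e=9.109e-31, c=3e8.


Compton wavelength: h/(m_e*c) = 2.4247e-12 m
d_lambda = 2.4247e-12 * (1 - cos(85.4 deg))
= 2.4247e-12 * 0.919801
= 2.2302e-12 m = 0.00223 nm
lambda' = 0.0678 + 0.00223
= 0.07003 nm

0.07003


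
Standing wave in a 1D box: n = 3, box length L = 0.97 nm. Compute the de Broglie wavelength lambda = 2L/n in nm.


lambda = 2L / n
= 2 * 0.97 / 3
= 1.94 / 3
= 0.6467 nm

0.6467


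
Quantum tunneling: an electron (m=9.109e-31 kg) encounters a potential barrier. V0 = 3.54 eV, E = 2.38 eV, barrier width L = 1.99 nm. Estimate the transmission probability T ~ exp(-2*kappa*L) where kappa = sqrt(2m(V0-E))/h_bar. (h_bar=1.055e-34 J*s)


V0 - E = 1.16 eV = 1.8583e-19 J
kappa = sqrt(2 * m * (V0-E)) / h_bar
= sqrt(2 * 9.109e-31 * 1.8583e-19) / 1.055e-34
= 5.5152e+09 /m
2*kappa*L = 2 * 5.5152e+09 * 1.99e-9
= 21.9503
T = exp(-21.9503) = 2.931496e-10

2.931496e-10


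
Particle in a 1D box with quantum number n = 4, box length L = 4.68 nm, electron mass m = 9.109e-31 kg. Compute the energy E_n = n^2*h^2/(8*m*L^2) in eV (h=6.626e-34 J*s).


E = n^2 * h^2 / (8 * m * L^2)
= 4^2 * (6.626e-34)^2 / (8 * 9.109e-31 * (4.68e-9)^2)
= 16 * 4.3904e-67 / (8 * 9.109e-31 * 2.1902e-17)
= 4.4012e-20 J
= 0.2747 eV

0.2747
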